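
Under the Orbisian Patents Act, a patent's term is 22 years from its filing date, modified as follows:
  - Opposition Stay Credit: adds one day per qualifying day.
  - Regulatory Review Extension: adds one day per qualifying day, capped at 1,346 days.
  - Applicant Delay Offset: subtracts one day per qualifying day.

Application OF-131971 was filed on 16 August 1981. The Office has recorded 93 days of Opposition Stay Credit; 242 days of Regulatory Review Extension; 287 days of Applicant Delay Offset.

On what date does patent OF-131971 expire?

2003-10-03

Base term: filing date + 22 years → 16 August 2003.
Opposition Stay Credit: +93 days → 17 November 2003.
Regulatory Review Extension: 242 days (within the 1346-day cap) → +242 days → 16 July 2004.
Applicant Delay Offset: −287 days → 3 October 2003.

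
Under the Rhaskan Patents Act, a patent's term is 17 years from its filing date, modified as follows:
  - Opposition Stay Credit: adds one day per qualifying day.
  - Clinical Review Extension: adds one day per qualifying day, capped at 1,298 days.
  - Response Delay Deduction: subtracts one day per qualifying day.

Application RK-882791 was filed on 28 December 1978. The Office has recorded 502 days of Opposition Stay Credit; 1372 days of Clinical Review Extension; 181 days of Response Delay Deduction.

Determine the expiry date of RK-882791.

June 3, 2000

Base term: filing date + 17 years → 28 December 1995.
Opposition Stay Credit: +502 days → 13 May 1997.
Clinical Review Extension: 1372 days claimed exceeds the 1298-day cap, so +1298 days → 1 December 2000.
Response Delay Deduction: −181 days → 3 June 2000.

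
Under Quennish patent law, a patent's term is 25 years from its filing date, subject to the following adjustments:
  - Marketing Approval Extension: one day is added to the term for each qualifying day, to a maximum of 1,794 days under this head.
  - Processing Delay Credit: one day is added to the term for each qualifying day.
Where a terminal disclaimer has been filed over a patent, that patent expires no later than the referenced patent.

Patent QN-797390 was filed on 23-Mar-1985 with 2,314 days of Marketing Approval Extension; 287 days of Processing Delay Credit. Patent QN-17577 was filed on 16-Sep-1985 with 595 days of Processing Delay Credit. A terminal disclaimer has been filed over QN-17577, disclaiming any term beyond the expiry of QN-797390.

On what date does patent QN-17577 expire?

Natural term of QN-17577:
  Base: filing + 25 years → 16 September 2010.
  Processing Delay Credit: +595 days → 3 May 2012.
Expiry of referenced patent QN-797390:
  Base: filing + 25 years → 23 March 2010.
  Marketing Approval Extension: 2314 days claimed exceeds the 1794-day cap, so +1794 days → 19 February 2015.
  Processing Delay Credit: +287 days → 3 December 2015.
Terminal disclaimer: QN-17577 expires on the earlier of 3 May 2012 and 3 December 2015.

2012-05-03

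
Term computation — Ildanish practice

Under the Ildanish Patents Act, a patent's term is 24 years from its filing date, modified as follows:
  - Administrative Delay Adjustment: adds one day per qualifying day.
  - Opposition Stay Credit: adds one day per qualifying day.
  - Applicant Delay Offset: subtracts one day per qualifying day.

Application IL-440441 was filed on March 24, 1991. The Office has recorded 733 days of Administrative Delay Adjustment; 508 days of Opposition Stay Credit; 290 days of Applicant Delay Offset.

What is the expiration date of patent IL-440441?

2017-10-30

Base term: filing date + 24 years → 24 March 2015.
Administrative Delay Adjustment: +733 days → 26 March 2017.
Opposition Stay Credit: +508 days → 16 August 2018.
Applicant Delay Offset: −290 days → 30 October 2017.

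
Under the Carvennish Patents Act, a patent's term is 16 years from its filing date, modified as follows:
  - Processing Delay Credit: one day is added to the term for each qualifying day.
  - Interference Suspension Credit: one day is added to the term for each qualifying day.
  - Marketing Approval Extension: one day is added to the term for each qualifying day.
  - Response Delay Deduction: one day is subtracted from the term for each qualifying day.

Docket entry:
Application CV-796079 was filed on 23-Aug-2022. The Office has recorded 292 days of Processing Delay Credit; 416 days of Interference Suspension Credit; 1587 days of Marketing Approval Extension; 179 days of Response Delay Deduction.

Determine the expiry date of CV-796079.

Base term: filing date + 16 years → 23 August 2038.
Processing Delay Credit: +292 days → 11 June 2039.
Interference Suspension Credit: +416 days → 31 July 2040.
Marketing Approval Extension: +1587 days → 4 December 2044.
Response Delay Deduction: −179 days → 8 June 2044.

June 8, 2044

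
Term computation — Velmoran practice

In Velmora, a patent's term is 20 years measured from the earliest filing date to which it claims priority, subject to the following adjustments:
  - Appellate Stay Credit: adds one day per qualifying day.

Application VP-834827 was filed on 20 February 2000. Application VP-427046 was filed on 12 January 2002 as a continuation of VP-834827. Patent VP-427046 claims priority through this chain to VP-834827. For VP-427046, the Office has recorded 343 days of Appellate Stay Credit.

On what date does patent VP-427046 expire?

Earliest priority filing: 20 February 2000.
Base term: 20 February 2000 + 20 years → 20 February 2020.
Appellate Stay Credit: +343 days → 28 January 2021.

January 28, 2021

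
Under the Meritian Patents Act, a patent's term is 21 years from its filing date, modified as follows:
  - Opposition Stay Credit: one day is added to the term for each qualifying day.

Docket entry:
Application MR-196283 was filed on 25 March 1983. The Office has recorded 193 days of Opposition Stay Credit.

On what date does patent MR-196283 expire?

Base term: filing date + 21 years → 25 March 2004.
Opposition Stay Credit: +193 days → 4 October 2004.

October 4, 2004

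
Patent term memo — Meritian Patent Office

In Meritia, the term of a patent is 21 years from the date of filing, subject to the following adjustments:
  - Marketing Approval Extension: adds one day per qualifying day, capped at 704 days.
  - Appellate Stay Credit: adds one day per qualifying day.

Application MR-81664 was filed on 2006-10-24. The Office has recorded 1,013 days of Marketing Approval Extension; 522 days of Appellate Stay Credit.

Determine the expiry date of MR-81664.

March 3, 2031

Base term: filing date + 21 years → 24 October 2027.
Marketing Approval Extension: 1013 days claimed exceeds the 704-day cap, so +704 days → 27 September 2029.
Appellate Stay Credit: +522 days → 3 March 2031.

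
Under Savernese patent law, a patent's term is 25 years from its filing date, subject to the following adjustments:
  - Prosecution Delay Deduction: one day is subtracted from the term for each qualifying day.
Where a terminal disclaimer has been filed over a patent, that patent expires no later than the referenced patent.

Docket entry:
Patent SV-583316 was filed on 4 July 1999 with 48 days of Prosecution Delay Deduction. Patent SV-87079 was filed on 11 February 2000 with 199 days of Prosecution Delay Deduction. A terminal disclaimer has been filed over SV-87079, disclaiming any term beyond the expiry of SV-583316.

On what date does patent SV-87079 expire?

Natural term of SV-87079:
  Base: filing + 25 years → 11 February 2025.
  Prosecution Delay Deduction: −199 days → 27 July 2024.
Expiry of referenced patent SV-583316:
  Base: filing + 25 years → 4 July 2024.
  Prosecution Delay Deduction: −48 days → 17 May 2024.
Terminal disclaimer: SV-87079 expires on the earlier of 27 July 2024 and 17 May 2024.

May 17, 2024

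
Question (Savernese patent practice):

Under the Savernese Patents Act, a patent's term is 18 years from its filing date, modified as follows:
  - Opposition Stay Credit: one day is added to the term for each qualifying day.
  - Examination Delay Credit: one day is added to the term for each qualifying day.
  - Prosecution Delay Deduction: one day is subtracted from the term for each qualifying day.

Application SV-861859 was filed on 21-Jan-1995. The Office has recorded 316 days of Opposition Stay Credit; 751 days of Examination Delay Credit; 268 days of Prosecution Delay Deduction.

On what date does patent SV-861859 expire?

March 31, 2015

Base term: filing date + 18 years → 21 January 2013.
Opposition Stay Credit: +316 days → 3 December 2013.
Examination Delay Credit: +751 days → 24 December 2015.
Prosecution Delay Deduction: −268 days → 31 March 2015.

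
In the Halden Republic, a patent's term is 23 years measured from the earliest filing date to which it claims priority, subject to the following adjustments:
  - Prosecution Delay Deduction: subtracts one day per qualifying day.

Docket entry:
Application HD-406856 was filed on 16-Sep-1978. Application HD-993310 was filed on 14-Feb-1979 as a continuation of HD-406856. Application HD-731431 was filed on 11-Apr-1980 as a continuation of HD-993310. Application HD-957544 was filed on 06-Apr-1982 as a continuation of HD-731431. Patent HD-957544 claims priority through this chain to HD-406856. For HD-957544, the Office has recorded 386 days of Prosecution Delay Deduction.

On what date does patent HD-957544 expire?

August 26, 2000

Earliest priority filing: 16 September 1978.
Base term: 16 September 1978 + 23 years → 16 September 2001.
Prosecution Delay Deduction: −386 days → 26 August 2000.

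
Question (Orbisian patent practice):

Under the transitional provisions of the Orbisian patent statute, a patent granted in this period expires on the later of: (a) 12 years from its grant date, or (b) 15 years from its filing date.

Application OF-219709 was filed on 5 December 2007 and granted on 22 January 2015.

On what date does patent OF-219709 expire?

(a) grant + 12 years → 22 January 2027.
(b) filing + 15 years → 5 December 2022.
Later of the two: 22 January 2027.

2027-01-22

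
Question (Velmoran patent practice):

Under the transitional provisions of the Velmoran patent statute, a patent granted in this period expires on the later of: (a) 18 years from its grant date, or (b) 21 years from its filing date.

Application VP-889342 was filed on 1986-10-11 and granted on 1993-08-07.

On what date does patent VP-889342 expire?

(a) grant + 18 years → 7 August 2011.
(b) filing + 21 years → 11 October 2007.
Later of the two: 7 August 2011.

2011-08-07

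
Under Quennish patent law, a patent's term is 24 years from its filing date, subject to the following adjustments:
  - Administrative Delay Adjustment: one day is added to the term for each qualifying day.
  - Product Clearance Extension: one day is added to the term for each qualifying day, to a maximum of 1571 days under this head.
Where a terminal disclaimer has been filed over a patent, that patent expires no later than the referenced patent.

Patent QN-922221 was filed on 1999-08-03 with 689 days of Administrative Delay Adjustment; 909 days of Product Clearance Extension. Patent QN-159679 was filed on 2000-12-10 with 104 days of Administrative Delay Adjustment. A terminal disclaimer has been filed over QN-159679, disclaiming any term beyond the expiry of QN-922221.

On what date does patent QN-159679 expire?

March 24, 2025

Natural term of QN-159679:
  Base: filing + 24 years → 10 December 2024.
  Administrative Delay Adjustment: +104 days → 24 March 2025.
Expiry of referenced patent QN-922221:
  Base: filing + 24 years → 3 August 2023.
  Administrative Delay Adjustment: +689 days → 22 June 2025.
  Product Clearance Extension: 909 days (within the 1571-day cap) → +909 days → 18 December 2027.
Terminal disclaimer: QN-159679 expires on the earlier of 24 March 2025 and 18 December 2027.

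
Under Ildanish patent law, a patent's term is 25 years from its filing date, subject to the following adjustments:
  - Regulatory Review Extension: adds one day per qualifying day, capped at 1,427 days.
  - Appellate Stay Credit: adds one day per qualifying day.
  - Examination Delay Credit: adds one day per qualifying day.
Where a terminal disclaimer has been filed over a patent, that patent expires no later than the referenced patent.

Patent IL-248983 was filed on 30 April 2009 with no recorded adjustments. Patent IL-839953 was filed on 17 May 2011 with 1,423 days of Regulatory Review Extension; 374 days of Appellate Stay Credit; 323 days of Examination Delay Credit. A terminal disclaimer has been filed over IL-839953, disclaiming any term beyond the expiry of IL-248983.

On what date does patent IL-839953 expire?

April 30, 2034

Natural term of IL-839953:
  Base: filing + 25 years → 17 May 2036.
  Regulatory Review Extension: 1423 days (within the 1427-day cap) → +1423 days → 9 April 2040.
  Appellate Stay Credit: +374 days → 18 April 2041.
  Examination Delay Credit: +323 days → 7 March 2042.
Expiry of referenced patent IL-248983:
  Base: filing + 25 years → 30 April 2034.
Terminal disclaimer: IL-839953 expires on the earlier of 7 March 2042 and 30 April 2034.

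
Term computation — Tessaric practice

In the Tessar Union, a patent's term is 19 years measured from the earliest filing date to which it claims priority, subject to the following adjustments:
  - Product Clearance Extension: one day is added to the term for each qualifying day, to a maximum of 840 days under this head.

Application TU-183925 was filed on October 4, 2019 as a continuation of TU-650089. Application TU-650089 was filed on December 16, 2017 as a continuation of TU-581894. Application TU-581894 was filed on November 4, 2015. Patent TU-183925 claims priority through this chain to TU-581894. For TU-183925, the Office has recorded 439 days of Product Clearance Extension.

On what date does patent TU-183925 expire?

Earliest priority filing: 4 November 2015.
Base term: 4 November 2015 + 19 years → 4 November 2034.
Product Clearance Extension: 439 days (within the 840-day cap) → +439 days → 17 January 2036.

2036-01-17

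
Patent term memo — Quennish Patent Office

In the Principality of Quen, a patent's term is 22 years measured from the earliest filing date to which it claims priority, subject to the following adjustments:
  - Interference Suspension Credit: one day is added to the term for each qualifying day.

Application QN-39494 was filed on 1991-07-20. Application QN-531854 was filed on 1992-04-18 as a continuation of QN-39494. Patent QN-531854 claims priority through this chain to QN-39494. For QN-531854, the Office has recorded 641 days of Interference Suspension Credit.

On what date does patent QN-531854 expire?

Earliest priority filing: 20 July 1991.
Base term: 20 July 1991 + 22 years → 20 July 2013.
Interference Suspension Credit: +641 days → 22 April 2015.

2015-04-22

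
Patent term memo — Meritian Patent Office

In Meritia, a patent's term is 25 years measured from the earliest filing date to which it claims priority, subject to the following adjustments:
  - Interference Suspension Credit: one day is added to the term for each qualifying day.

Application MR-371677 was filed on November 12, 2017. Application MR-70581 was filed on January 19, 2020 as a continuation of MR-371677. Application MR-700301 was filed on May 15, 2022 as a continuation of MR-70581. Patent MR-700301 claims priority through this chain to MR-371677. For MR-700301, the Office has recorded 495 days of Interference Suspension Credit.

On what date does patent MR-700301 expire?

Earliest priority filing: 12 November 2017.
Base term: 12 November 2017 + 25 years → 12 November 2042.
Interference Suspension Credit: +495 days → 21 March 2044.

2044-03-21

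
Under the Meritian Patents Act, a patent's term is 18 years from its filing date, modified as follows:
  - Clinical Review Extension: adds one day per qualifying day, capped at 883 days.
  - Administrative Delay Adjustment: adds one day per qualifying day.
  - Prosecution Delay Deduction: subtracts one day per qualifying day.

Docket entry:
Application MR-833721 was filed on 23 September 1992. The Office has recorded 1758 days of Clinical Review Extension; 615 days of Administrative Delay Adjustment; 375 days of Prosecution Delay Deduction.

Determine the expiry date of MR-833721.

Base term: filing date + 18 years → 23 September 2010.
Clinical Review Extension: 1758 days claimed exceeds the 883-day cap, so +883 days → 22 February 2013.
Administrative Delay Adjustment: +615 days → 30 October 2014.
Prosecution Delay Deduction: −375 days → 20 October 2013.

2013-10-20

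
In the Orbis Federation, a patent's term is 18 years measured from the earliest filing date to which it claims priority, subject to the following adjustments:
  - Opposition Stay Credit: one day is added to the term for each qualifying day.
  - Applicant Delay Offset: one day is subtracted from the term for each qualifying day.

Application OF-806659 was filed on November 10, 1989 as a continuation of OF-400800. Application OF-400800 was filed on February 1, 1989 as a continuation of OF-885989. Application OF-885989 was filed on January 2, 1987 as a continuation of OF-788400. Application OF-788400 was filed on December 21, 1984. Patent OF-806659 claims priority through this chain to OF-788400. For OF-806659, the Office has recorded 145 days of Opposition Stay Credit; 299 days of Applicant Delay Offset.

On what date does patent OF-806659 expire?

July 20, 2002

Earliest priority filing: 21 December 1984.
Base term: 21 December 1984 + 18 years → 21 December 2002.
Opposition Stay Credit: +145 days → 15 May 2003.
Applicant Delay Offset: −299 days → 20 July 2002.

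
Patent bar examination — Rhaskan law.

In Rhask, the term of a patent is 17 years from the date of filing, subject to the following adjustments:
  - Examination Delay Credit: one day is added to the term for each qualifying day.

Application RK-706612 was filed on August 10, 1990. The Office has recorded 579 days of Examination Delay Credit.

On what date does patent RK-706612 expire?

March 11, 2009

Base term: filing date + 17 years → 10 August 2007.
Examination Delay Credit: +579 days → 11 March 2009.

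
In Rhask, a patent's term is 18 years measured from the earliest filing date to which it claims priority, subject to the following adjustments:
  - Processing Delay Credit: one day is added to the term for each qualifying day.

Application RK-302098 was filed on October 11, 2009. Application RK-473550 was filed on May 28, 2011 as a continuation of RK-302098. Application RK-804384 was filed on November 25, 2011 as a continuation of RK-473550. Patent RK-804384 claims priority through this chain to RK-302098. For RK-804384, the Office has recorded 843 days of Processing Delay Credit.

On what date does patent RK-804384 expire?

January 31, 2030

Earliest priority filing: 11 October 2009.
Base term: 11 October 2009 + 18 years → 11 October 2027.
Processing Delay Credit: +843 days → 31 January 2030.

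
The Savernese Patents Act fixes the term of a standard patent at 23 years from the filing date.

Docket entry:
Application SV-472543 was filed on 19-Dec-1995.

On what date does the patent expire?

2018-12-19

Filing date + 23 years → 19 December 2018.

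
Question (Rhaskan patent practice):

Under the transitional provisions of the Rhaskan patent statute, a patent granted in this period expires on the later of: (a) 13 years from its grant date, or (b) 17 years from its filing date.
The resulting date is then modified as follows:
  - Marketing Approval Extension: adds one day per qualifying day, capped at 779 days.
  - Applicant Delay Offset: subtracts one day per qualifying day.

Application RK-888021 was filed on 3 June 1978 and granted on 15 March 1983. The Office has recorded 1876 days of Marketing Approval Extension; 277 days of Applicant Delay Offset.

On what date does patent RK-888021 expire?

(a) grant + 13 years → 15 March 1996.
(b) filing + 17 years → 3 June 1995.
Later of the two: 15 March 1996.
Marketing Approval Extension: 1876 days claimed exceeds the 779-day cap, so +779 days → 3 May 1998.
Applicant Delay Offset: −277 days → 30 July 1997.

July 30, 1997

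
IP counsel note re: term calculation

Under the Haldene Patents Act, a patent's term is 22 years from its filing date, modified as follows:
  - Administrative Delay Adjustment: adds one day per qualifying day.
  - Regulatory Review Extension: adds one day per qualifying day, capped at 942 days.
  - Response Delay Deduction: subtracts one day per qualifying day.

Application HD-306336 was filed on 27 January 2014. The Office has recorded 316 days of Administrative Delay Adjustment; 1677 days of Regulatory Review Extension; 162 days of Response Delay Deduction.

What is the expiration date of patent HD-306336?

January 27, 2039

Base term: filing date + 22 years → 27 January 2036.
Administrative Delay Adjustment: +316 days → 8 December 2036.
Regulatory Review Extension: 1677 days claimed exceeds the 942-day cap, so +942 days → 8 July 2039.
Response Delay Deduction: −162 days → 27 January 2039.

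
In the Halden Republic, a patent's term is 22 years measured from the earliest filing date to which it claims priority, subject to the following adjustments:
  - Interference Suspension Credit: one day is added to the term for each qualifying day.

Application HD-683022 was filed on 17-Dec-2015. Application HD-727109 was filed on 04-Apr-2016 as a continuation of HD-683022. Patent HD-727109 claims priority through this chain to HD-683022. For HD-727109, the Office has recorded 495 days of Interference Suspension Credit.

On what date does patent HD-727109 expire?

2039-04-26

Earliest priority filing: 17 December 2015.
Base term: 17 December 2015 + 22 years → 17 December 2037.
Interference Suspension Credit: +495 days → 26 April 2039.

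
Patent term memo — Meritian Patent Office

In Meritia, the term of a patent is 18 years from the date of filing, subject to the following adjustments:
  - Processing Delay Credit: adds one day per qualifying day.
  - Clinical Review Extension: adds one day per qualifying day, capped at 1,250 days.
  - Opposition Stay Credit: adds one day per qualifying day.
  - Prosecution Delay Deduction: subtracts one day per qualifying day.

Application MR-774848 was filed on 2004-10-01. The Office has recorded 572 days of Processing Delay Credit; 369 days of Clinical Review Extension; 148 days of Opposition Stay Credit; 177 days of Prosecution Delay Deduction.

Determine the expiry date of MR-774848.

Base term: filing date + 18 years → 1 October 2022.
Processing Delay Credit: +572 days → 25 April 2024.
Clinical Review Extension: 369 days (within the 1250-day cap) → +369 days → 29 April 2025.
Opposition Stay Credit: +148 days → 24 September 2025.
Prosecution Delay Deduction: −177 days → 31 March 2025.

2025-03-31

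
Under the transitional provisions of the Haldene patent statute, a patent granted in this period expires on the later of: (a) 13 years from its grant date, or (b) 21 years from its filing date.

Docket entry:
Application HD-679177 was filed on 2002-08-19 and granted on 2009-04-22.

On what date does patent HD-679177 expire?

2023-08-19

(a) grant + 13 years → 22 April 2022.
(b) filing + 21 years → 19 August 2023.
Later of the two: 19 August 2023.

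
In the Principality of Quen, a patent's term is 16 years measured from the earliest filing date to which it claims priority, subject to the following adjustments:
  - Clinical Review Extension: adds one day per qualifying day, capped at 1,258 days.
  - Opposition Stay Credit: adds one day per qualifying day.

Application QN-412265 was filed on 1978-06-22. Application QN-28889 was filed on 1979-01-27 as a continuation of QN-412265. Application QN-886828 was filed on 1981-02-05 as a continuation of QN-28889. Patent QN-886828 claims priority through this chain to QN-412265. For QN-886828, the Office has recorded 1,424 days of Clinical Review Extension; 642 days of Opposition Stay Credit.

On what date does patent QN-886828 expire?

Earliest priority filing: 22 June 1978.
Base term: 22 June 1978 + 16 years → 22 June 1994.
Clinical Review Extension: 1424 days claimed exceeds the 1258-day cap, so +1258 days → 1 December 1997.
Opposition Stay Credit: +642 days → 4 September 1999.

1999-09-04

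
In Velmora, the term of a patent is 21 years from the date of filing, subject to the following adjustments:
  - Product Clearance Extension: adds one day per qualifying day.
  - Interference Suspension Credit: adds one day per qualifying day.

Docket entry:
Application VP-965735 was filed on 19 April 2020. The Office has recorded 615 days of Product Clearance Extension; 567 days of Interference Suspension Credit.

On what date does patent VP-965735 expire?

2044-07-14

Base term: filing date + 21 years → 19 April 2041.
Product Clearance Extension: +615 days → 25 December 2042.
Interference Suspension Credit: +567 days → 14 July 2044.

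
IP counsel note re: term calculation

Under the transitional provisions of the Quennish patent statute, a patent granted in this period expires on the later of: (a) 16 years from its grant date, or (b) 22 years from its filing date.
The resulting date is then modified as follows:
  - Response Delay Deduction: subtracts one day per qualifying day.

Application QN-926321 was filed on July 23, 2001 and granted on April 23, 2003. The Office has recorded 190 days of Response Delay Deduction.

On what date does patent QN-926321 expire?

(a) grant + 16 years → 23 April 2019.
(b) filing + 22 years → 23 July 2023.
Later of the two: 23 July 2023.
Response Delay Deduction: −190 days → 14 January 2023.

2023-01-14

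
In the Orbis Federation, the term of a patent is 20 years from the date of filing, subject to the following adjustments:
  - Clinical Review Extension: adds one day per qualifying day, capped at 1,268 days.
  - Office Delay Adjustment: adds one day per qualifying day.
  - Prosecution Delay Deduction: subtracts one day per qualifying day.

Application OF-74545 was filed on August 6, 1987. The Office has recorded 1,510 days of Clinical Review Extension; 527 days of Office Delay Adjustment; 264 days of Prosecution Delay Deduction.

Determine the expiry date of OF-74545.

October 15, 2011

Base term: filing date + 20 years → 6 August 2007.
Clinical Review Extension: 1510 days claimed exceeds the 1268-day cap, so +1268 days → 25 January 2011.
Office Delay Adjustment: +527 days → 5 July 2012.
Prosecution Delay Deduction: −264 days → 15 October 2011.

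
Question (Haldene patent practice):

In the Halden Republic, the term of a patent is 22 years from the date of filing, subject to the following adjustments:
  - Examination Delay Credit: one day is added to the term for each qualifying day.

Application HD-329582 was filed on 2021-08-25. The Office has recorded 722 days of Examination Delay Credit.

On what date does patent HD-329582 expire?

August 16, 2045

Base term: filing date + 22 years → 25 August 2043.
Examination Delay Credit: +722 days → 16 August 2045.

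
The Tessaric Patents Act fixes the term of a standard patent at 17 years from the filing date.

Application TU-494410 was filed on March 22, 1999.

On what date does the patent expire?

Filing date + 17 years → 22 March 2016.

March 22, 2016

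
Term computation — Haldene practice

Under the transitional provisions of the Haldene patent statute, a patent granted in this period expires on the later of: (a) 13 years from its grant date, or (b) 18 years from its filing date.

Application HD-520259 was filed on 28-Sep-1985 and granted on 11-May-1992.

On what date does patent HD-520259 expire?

(a) grant + 13 years → 11 May 2005.
(b) filing + 18 years → 28 September 2003.
Later of the two: 11 May 2005.

2005-05-11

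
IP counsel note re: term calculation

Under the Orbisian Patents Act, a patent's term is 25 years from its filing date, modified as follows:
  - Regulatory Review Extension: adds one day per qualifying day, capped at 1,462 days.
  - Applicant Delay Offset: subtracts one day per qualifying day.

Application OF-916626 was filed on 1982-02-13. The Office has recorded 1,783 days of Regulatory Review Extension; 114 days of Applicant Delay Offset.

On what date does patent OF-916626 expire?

2010-10-23

Base term: filing date + 25 years → 13 February 2007.
Regulatory Review Extension: 1783 days claimed exceeds the 1462-day cap, so +1462 days → 14 February 2011.
Applicant Delay Offset: −114 days → 23 October 2010.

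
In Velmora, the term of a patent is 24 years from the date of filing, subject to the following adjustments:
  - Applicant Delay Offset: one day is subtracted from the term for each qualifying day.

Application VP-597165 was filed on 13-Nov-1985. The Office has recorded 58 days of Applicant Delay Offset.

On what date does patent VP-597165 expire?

September 16, 2009

Base term: filing date + 24 years → 13 November 2009.
Applicant Delay Offset: −58 days → 16 September 2009.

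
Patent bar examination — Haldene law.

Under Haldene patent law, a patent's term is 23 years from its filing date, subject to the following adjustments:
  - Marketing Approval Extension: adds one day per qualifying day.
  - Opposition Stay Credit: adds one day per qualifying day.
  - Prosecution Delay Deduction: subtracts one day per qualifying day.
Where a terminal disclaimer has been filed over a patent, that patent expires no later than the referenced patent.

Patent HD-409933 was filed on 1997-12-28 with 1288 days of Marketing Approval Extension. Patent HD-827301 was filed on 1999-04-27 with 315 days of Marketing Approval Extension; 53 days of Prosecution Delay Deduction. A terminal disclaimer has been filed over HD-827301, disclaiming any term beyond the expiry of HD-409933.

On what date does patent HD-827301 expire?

Natural term of HD-827301:
  Base: filing + 23 years → 27 April 2022.
  Marketing Approval Extension: +315 days → 8 March 2023.
  Prosecution Delay Deduction: −53 days → 14 January 2023.
Expiry of referenced patent HD-409933:
  Base: filing + 23 years → 28 December 2020.
  Marketing Approval Extension: +1288 days → 8 July 2024.
Terminal disclaimer: HD-827301 expires on the earlier of 14 January 2023 and 8 July 2024.

January 14, 2023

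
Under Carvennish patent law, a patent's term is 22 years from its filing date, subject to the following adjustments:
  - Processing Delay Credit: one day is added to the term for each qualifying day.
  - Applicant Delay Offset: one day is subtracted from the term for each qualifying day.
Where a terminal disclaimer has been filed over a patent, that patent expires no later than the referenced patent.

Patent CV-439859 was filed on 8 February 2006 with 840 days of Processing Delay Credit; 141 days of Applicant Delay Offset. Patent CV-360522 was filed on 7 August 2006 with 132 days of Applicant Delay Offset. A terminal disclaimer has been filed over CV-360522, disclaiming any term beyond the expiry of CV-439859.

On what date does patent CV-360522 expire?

Natural term of CV-360522:
  Base: filing + 22 years → 7 August 2028.
  Applicant Delay Offset: −132 days → 28 March 2028.
Expiry of referenced patent CV-439859:
  Base: filing + 22 years → 8 February 2028.
  Processing Delay Credit: +840 days → 28 May 2030.
  Applicant Delay Offset: −141 days → 7 January 2030.
Terminal disclaimer: CV-360522 expires on the earlier of 28 March 2028 and 7 January 2030.

2028-03-28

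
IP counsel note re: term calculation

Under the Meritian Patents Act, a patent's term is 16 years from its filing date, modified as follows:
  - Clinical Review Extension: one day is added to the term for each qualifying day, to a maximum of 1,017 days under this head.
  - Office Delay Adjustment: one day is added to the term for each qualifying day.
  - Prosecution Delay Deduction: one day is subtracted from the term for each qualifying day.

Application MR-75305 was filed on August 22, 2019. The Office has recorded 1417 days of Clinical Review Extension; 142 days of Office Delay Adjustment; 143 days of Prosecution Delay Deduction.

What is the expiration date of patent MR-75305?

June 3, 2038

Base term: filing date + 16 years → 22 August 2035.
Clinical Review Extension: 1417 days claimed exceeds the 1017-day cap, so +1017 days → 4 June 2038.
Office Delay Adjustment: +142 days → 24 October 2038.
Prosecution Delay Deduction: −143 days → 3 June 2038.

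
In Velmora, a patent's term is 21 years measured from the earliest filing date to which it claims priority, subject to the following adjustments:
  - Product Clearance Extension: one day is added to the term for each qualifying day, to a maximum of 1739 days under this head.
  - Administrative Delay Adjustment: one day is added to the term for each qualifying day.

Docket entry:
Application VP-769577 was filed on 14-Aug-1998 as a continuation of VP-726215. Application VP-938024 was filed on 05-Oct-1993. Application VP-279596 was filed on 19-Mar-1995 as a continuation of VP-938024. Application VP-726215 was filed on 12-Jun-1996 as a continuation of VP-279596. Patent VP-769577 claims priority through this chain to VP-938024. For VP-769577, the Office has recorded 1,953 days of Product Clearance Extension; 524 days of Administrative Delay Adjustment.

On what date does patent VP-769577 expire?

Earliest priority filing: 5 October 1993.
Base term: 5 October 1993 + 21 years → 5 October 2014.
Product Clearance Extension: 1953 days claimed exceeds the 1739-day cap, so +1739 days → 10 July 2019.
Administrative Delay Adjustment: +524 days → 15 December 2020.

December 15, 2020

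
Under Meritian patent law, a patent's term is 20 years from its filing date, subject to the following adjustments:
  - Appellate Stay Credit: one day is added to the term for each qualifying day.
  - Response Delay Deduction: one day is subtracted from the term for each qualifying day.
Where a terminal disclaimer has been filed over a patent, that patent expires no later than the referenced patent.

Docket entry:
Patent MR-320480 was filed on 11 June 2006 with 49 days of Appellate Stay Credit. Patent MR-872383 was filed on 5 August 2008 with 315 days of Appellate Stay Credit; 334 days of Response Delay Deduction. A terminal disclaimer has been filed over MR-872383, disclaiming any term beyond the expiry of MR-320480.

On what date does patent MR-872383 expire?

Natural term of MR-872383:
  Base: filing + 20 years → 5 August 2028.
  Appellate Stay Credit: +315 days → 16 June 2029.
  Response Delay Deduction: −334 days → 17 July 2028.
Expiry of referenced patent MR-320480:
  Base: filing + 20 years → 11 June 2026.
  Appellate Stay Credit: +49 days → 30 July 2026.
Terminal disclaimer: MR-872383 expires on the earlier of 17 July 2028 and 30 July 2026.

2026-07-30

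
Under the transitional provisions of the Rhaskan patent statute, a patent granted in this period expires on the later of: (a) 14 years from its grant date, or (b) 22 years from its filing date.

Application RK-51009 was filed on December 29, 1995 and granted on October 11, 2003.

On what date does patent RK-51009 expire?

(a) grant + 14 years → 11 October 2017.
(b) filing + 22 years → 29 December 2017.
Later of the two: 29 December 2017.

2017-12-29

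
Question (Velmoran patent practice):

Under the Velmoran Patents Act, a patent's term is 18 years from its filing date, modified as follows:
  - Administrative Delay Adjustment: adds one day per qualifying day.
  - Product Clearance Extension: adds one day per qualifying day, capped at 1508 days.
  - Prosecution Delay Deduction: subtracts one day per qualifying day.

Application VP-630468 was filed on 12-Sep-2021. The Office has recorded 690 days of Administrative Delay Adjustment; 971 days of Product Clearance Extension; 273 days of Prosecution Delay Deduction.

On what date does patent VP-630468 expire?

Base term: filing date + 18 years → 12 September 2039.
Administrative Delay Adjustment: +690 days → 2 August 2041.
Product Clearance Extension: 971 days (within the 1508-day cap) → +971 days → 30 March 2044.
Prosecution Delay Deduction: −273 days → 1 July 2043.

July 1, 2043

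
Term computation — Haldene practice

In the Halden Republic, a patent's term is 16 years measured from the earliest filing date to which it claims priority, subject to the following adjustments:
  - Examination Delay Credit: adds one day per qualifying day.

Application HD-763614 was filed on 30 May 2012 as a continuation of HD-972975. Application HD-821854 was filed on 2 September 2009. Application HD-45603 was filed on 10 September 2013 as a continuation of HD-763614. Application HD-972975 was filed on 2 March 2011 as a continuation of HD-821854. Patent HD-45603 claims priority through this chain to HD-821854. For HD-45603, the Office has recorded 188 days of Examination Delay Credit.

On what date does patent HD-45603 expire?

Earliest priority filing: 2 September 2009.
Base term: 2 September 2009 + 16 years → 2 September 2025.
Examination Delay Credit: +188 days → 9 March 2026.

2026-03-09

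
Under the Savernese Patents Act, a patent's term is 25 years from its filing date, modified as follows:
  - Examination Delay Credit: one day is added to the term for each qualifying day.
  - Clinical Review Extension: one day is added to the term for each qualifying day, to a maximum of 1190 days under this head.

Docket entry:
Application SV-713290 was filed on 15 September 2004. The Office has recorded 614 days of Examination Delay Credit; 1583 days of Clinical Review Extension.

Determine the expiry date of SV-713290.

2034-08-24

Base term: filing date + 25 years → 15 September 2029.
Examination Delay Credit: +614 days → 22 May 2031.
Clinical Review Extension: 1583 days claimed exceeds the 1190-day cap, so +1190 days → 24 August 2034.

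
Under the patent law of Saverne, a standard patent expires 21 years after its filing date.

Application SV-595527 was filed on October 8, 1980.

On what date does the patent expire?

Filing date + 21 years → 8 October 2001.

2001-10-08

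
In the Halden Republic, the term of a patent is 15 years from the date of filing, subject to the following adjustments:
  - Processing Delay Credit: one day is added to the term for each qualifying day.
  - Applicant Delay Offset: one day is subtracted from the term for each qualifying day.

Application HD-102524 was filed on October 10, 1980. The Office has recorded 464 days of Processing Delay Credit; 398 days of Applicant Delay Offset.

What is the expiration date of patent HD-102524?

1995-12-15

Base term: filing date + 15 years → 10 October 1995.
Processing Delay Credit: +464 days → 16 January 1997.
Applicant Delay Offset: −398 days → 15 December 1995.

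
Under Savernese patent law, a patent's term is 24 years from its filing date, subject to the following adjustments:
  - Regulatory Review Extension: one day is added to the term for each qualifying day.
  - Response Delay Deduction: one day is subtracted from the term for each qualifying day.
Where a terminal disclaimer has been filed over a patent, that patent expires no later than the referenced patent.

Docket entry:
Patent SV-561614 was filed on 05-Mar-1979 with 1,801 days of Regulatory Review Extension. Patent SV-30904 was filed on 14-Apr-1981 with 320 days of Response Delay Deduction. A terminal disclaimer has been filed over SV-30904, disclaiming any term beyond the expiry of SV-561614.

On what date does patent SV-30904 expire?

Natural term of SV-30904:
  Base: filing + 24 years → 14 April 2005.
  Response Delay Deduction: −320 days → 29 May 2004.
Expiry of referenced patent SV-561614:
  Base: filing + 24 years → 5 March 2003.
  Regulatory Review Extension: +1801 days → 8 February 2008.
Terminal disclaimer: SV-30904 expires on the earlier of 29 May 2004 and 8 February 2008.

May 29, 2004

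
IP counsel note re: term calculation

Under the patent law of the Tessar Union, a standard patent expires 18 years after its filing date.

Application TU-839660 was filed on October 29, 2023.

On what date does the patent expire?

2041-10-29

Filing date + 18 years → 29 October 2041.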